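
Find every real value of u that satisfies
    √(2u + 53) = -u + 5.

u = -2

Square both sides: 2u + 53 = (-u + 5)².
Expand and rearrange: u² - 12u - 28 = 0.
Solving gives u = 14 or u = -2.
Check each candidate in the original equation:
  u = 14: √(81) = 9, while -u + 5 = -9 — extraneous.
  u = -2: √(49) = 7, while -u + 5 = 7 — valid.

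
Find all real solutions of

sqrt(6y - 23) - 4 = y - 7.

Isolate the radical: sqrt(6y - 23) = y - 3.
Square both sides: 6y - 23 = (y - 3)^2.
Expand and rearrange: y^2 - 12y + 32 = 0.
Solving gives y = 8 or y = 4.
Check each candidate in the original equation:
  y = 8: sqrt(25) = 5, while y - 3 = 5 — valid.
  y = 4: sqrt(1) = 1, while y - 3 = 1 — valid.

y = 4 or y = 8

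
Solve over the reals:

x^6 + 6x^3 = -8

x = -1.5874 or x = -1.2599

Let u = x^3. The equation becomes u^2 + 6u + 8 = 0.
Factor: (u + 4)(u + 2) = 0, so u = -4 or u = -2.
x^3 = -4 gives x = -(4)^(1/3) ~= -1.5874.
x^3 = -2 gives x = -(2)^(1/3) ~= -1.2599.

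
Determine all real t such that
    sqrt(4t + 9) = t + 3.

Square both sides: 4t + 9 = (t + 3)^2.
Expand and rearrange: t^2 + 2t = 0.
Solving gives t = 0 or t = -2.
Check each candidate in the original equation:
  t = 0: sqrt(9) = 3, while t + 3 = 3 — valid.
  t = -2: sqrt(1) = 1, while t + 3 = 1 — valid.

t = -2 or t = 0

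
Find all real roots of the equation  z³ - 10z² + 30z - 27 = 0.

Possible rational roots are divisors of -27. Testing z = 3 gives 0, so (z - 3) is a factor.
Divide: z³ - 10z² + 30z - 27 = (z - 3)(z² - 7z + 9).
Apply the quadratic formula to z² - 7z + 9 = 0: z = (7 ± √13)/2, i.e. z ≈ 5.3028 or z ≈ 1.6972.

z = 1.6972 or z = 3 or z = 5.3028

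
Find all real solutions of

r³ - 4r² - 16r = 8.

r = -2 or r = -0.6056 or r = 6.6056

Rearrange: r³ - 4r² - 16r - 8 = 0.
Possible rational roots are divisors of -8. Testing r = -2 gives 0, so (r + 2) is a factor.
Divide: r³ - 4r² - 16r - 8 = (r + 2)(r² - 6r - 4).
Apply the quadratic formula to r² - 6r - 4 = 0: r = (6 ± √52)/2, i.e. r ≈ 6.6056 or r ≈ -0.6056.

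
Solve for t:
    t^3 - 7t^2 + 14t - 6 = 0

Possible rational roots are divisors of -6. Testing t = 3 gives 0, so (t - 3) is a factor.
Divide: t^3 - 7t^2 + 14t - 6 = (t - 3)(t^2 - 4t + 2).
Apply the quadratic formula to t^2 - 4t + 2 = 0: t = (4 +/- sqrt(8))/2, i.e. t ~= 3.4142 or t ~= 0.5858.

t = 0.5858 or t = 3 or t = 3.4142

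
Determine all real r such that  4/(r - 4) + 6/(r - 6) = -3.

Multiply both sides by (r - 4)(r - 6):
4(r - 6) + 6(r - 4) = -3(r - 4)(r - 6).
Expand and collect terms: -3r^2 + 20r - 24 = 0.
By the quadratic formula, r = (-20 +/- sqrt(112)) / -6, so r ~= 1.5695 or r ~= 5.0972.
Neither value makes a denominator zero (r != 4, r != 6), so both are valid.

r = 1.5695 or r = 5.0972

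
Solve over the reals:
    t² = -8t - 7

t = -7 or t = -1

Bring every term to one side: t² + 8t + 7 = 0.
Factor: (t + 1)(t + 7) = 0.
So t = -1 or t = -7.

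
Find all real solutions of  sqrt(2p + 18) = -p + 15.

p = 9

Square both sides: 2p + 18 = (-p + 15)^2.
Expand and rearrange: p^2 - 32p + 207 = 0.
Solving gives p = 23 or p = 9.
Check each candidate in the original equation:
  p = 23: sqrt(64) = 8, while -p + 15 = -8 — extraneous.
  p = 9: sqrt(36) = 6, while -p + 15 = 6 — valid.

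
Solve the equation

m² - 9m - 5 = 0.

Discriminant: (-9)² − 4·1·(-5) = 101.
Quadratic formula: m = (9 ± √101) / 2.
So m = 9/2 + √(101)/2 ≈ 9.5249 or m = 9/2 - √(101)/2 ≈ -0.5249.

m = -0.5249 or m = 9.5249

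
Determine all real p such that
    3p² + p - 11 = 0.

p = -2.0888 or p = 1.7554

Discriminant: (1)² − 4·3·(-11) = 133.
Quadratic formula: p = (-1 ± √133) / 6.
So p = -1/6 + √(133)/6 ≈ 1.7554 or p = -√(133)/6 - 1/6 ≈ -2.0888.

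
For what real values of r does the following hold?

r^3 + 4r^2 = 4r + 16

r = -4 or r = -2 or r = 2

Rearrange: r^3 + 4r^2 - 4r - 16 = 0.
Possible rational roots are divisors of -16. Testing r = 2 gives 0, so (r - 2) is a factor.
Divide: r^3 + 4r^2 - 4r - 16 = (r - 2)(r^2 + 6r + 8).
Factor the quadratic: r = -2 or r = -4.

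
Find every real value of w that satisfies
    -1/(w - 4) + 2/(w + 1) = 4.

Multiply both sides by (w - 4)(w + 1):
-(w + 1) + 2(w - 4) = 4(w - 4)(w + 1).
Expand and collect terms: 4w^2 - 13w - 7 = 0.
By the quadratic formula, w = (13 +/- sqrt(281)) / 8, so w ~= 3.7204 or w ~= -0.4704.
Neither value makes a denominator zero (w != 4, w != -1), so both are valid.

w = -0.4704 or w = 3.7204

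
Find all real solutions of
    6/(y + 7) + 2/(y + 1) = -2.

y = -10.3589 or y = -1.6411

Multiply both sides by (y + 7)(y + 1):
6(y + 1) + 2(y + 7) = -2(y + 7)(y + 1).
Expand and collect terms: -2y² - 24y - 34 = 0.
By the quadratic formula, y = (24 ± √304) / -4, so y ≈ -10.3589 or y ≈ -1.6411.
Neither value makes a denominator zero (y ≠ -7, y ≠ -1), so both are valid.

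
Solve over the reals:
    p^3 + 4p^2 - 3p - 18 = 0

p = -3 or p = 2

Possible rational roots are divisors of -18. Testing p = 2 gives 0, so (p - 2) is a factor.
Divide: p^3 + 4p^2 - 3p - 18 = (p - 2)(p^2 + 6p + 9).
The quadratic has the repeated root p = -3.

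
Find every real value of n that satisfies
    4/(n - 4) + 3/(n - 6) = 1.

n = 5 or n = 12

Multiply both sides by (n - 4)(n - 6):
4(n - 6) + 3(n - 4) = (n - 4)(n - 6).
Expand and collect terms: n² - 17n + 60 = 0.
Factor or apply the quadratic formula: n = 12 or n = 5.
Neither value makes a denominator zero (n ≠ 4, n ≠ 6), so both are valid.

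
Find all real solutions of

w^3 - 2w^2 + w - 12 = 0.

w = 3

Possible rational roots are divisors of -12. Testing w = 3 gives 0, so (w - 3) is a factor.
Divide: w^3 - 2w^2 + w - 12 = (w - 3)(w^2 + w + 4).
The quadratic w^2 + w + 4 has discriminant -15 < 0, so no further real roots.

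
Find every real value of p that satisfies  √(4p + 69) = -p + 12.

p = 3

Square both sides: 4p + 69 = (-p + 12)².
Expand and rearrange: p² - 28p + 75 = 0.
Solving gives p = 25 or p = 3.
Check each candidate in the original equation:
  p = 25: √(169) = 13, while -p + 12 = -13 — extraneous.
  p = 3: √(81) = 9, while -p + 12 = 9 — valid.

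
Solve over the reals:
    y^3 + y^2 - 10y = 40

y = 4

Rearrange: y^3 + y^2 - 10y - 40 = 0.
Possible rational roots are divisors of -40. Testing y = 4 gives 0, so (y - 4) is a factor.
Divide: y^3 + y^2 - 10y - 40 = (y - 4)(y^2 + 5y + 10).
The quadratic y^2 + 5y + 10 has discriminant -15 < 0, so no further real roots.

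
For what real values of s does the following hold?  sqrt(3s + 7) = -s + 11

Square both sides: 3s + 7 = (-s + 11)^2.
Expand and rearrange: s^2 - 25s + 114 = 0.
Solving gives s = 19 or s = 6.
Check each candidate in the original equation:
  s = 19: sqrt(64) = 8, while -s + 11 = -8 — extraneous.
  s = 6: sqrt(25) = 5, while -s + 11 = 5 — valid.

s = 6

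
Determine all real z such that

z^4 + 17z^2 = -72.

No real solutions.

Let u = z^2. The equation becomes u^2 + 17u + 72 = 0.
Factor: (u + 8)(u + 9) = 0, so u = -8 or u = -9.
z^2 = -8 < 0 has no real solution.
z^2 = -9 < 0 has no real solution.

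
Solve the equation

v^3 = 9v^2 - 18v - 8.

v = -0.3723 or v = 4 or v = 5.3723

Rearrange: v^3 - 9v^2 + 18v + 8 = 0.
Possible rational roots are divisors of 8. Testing v = 4 gives 0, so (v - 4) is a factor.
Divide: v^3 - 9v^2 + 18v + 8 = (v - 4)(v^2 - 5v - 2).
Apply the quadratic formula to v^2 - 5v - 2 = 0: v = (5 +/- sqrt(33))/2, i.e. v ~= 5.3723 or v ~= -0.3723.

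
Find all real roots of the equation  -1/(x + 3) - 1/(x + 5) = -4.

Multiply both sides by (x + 3)(x + 5):
-(x + 5) - (x + 3) = -4(x + 3)(x + 5).
Expand and collect terms: -4x^2 - 30x - 52 = 0.
By the quadratic formula, x = (30 +/- sqrt(68)) / -8, so x ~= -4.7808 or x ~= -2.7192.
Neither value makes a denominator zero (x != -3, x != -5), so both are valid.

x = -4.7808 or x = -2.7192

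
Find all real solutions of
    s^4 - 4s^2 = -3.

s = -1.7321 or s = -1 or s = 1 or s = 1.7321

Let u = s^2. The equation becomes u^2 - 4u + 3 = 0.
Factor: (u - 3)(u - 1) = 0, so u = 3 or u = 1.
s^2 = 3 gives s = +/-sqrt(3) ~= +/-1.7321.
s^2 = 1 gives s = +/-1.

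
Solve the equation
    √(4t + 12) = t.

Square both sides: 4t + 12 = (t)².
Expand and rearrange: t² - 4t - 12 = 0.
Solving gives t = 6 or t = -2.
Check each candidate in the original equation:
  t = 6: √(36) = 6, while t = 6 — valid.
  t = -2: √(4) = 2, while t = -2 — extraneous.

t = 6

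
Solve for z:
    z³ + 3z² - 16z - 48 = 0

Possible rational roots are divisors of -48. Testing z = -4 gives 0, so (z + 4) is a factor.
Divide: z³ + 3z² - 16z - 48 = (z + 4)(z² - z - 12).
Factor the quadratic: z = 4 or z = -3.

z = -4 or z = -3 or z = 4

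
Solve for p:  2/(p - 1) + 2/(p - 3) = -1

Multiply both sides by (p - 1)(p - 3):
2(p - 3) + 2(p - 1) = -(p - 1)(p - 3).
Expand and collect terms: -p² + 5 = 0.
By the quadratic formula, p = (0 ± √20) / -2, so p ≈ -2.2361 or p ≈ 2.2361.
Neither value makes a denominator zero (p ≠ 1, p ≠ 3), so both are valid.

p = -2.2361 or p = 2.2361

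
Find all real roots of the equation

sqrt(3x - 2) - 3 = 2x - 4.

Isolate the radical: sqrt(3x - 2) = 2x - 1.
Square both sides: 3x - 2 = (2x - 1)^2.
Expand and rearrange: 4x^2 - 7x + 3 = 0.
Solving gives x = 1 or x = 0.75.
Check each candidate in the original equation:
  x = 1: sqrt(1) = 1, while 2x - 1 = 1 — valid.
  x = 0.75: sqrt(0.25) = 0.5, while 2x - 1 = 0.5 — valid.

x = 0.75 or x = 1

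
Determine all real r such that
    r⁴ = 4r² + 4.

Let u = r². The equation becomes u² - 4u - 4 = 0.
By the quadratic formula, u = 2 + 2·√(2) or u = 2 - 2·√(2).
r² = 2 + 2·√(2) gives r = ±√(2 + 2·√(2)) ≈ ±2.1974.
r² = 2 - 2·√(2) < 0 has no real solution.

r = -2.1974 or r = 2.1974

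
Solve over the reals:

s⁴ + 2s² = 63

Let u = s². The equation becomes u² + 2u - 63 = 0.
Factor: (u - 7)(u + 9) = 0, so u = 7 or u = -9.
s² = 7 gives s = ±√(7) ≈ ±2.6458.
s² = -9 < 0 has no real solution.

s = -2.6458 or s = 2.6458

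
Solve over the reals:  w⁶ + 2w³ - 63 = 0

Let u = w³. The equation becomes u² + 2u - 63 = 0.
Factor: (u + 9)(u - 7) = 0, so u = -9 or u = 7.
w³ = -9 gives w = -∛(9) ≈ -2.0801.
w³ = 7 gives w = ∛(7) ≈ 1.9129.

w = -2.0801 or w = 1.9129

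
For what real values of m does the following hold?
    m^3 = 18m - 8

m = -4.4495 or m = 0.4495 or m = 4

Rearrange: m^3 - 18m + 8 = 0.
Possible rational roots are divisors of 8. Testing m = 4 gives 0, so (m - 4) is a factor.
Divide: m^3 - 18m + 8 = (m - 4)(m^2 + 4m - 2).
Apply the quadratic formula to m^2 + 4m - 2 = 0: m = (-4 +/- sqrt(24))/2, i.e. m ~= 0.4495 or m ~= -4.4495.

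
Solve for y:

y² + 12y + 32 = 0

Factor: (y + 8)(y + 4) = 0.
So y = -8 or y = -4.

y = -8 or y = -4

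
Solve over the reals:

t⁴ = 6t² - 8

Let u = t². The equation becomes u² - 6u + 8 = 0.
Factor: (u - 4)(u - 2) = 0, so u = 4 or u = 2.
t² = 4 gives t = ±2.
t² = 2 gives t = ±√(2) ≈ ±1.4142.

t = -2 or t = -1.4142 or t = 1.4142 or t = 2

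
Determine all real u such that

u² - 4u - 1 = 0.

u = -0.2361 or u = 4.2361

Discriminant: (-4)² − 4·1·(-1) = 20.
Quadratic formula: u = (4 ± √20) / 2.
So u = 2 + √(5) ≈ 4.2361 or u = 2 - √(5) ≈ -0.2361.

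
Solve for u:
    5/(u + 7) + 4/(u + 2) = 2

Multiply both sides by (u + 7)(u + 2):
5(u + 2) + 4(u + 7) = 2(u + 7)(u + 2).
Expand and collect terms: 2u^2 + 9u - 10 = 0.
By the quadratic formula, u = (-9 +/- sqrt(161)) / 4, so u ~= 0.9221 or u ~= -5.4221.
Neither value makes a denominator zero (u != -7, u != -2), so both are valid.

u = -5.4221 or u = 0.9221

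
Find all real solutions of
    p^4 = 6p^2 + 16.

Let u = p^2. The equation becomes u^2 - 6u - 16 = 0.
Factor: (u - 8)(u + 2) = 0, so u = 8 or u = -2.
p^2 = 8 gives p = +/-2*sqrt(2) ~= +/-2.8284.
p^2 = -2 < 0 has no real solution.

p = -2.8284 or p = 2.8284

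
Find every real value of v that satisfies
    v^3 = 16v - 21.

v = -4.5414 or v = 1.5414 or v = 3

Rearrange: v^3 - 16v + 21 = 0.
Possible rational roots are divisors of 21. Testing v = 3 gives 0, so (v - 3) is a factor.
Divide: v^3 - 16v + 21 = (v - 3)(v^2 + 3v - 7).
Apply the quadratic formula to v^2 + 3v - 7 = 0: v = (-3 +/- sqrt(37))/2, i.e. v ~= 1.5414 or v ~= -4.5414.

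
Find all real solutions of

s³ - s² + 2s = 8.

Rearrange: s³ - s² + 2s - 8 = 0.
Possible rational roots are divisors of -8. Testing s = 2 gives 0, so (s - 2) is a factor.
Divide: s³ - s² + 2s - 8 = (s - 2)(s² + s + 4).
The quadratic s² + s + 4 has discriminant -15 < 0, so no further real roots.

s = 2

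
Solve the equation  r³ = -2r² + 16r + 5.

Rearrange: r³ + 2r² - 16r - 5 = 0.
Possible rational roots are divisors of -5. Testing r = -5 gives 0, so (r + 5) is a factor.
Divide: r³ + 2r² - 16r - 5 = (r + 5)(r² - 3r - 1).
Apply the quadratic formula to r² - 3r - 1 = 0: r = (3 ± √13)/2, i.e. r ≈ 3.3028 or r ≈ -0.3028.

r = -5 or r = -0.3028 or r = 3.3028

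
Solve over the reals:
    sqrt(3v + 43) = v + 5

v = 2

Square both sides: 3v + 43 = (v + 5)^2.
Expand and rearrange: v^2 + 7v - 18 = 0.
Solving gives v = 2 or v = -9.
Check each candidate in the original equation:
  v = 2: sqrt(49) = 7, while v + 5 = 7 — valid.
  v = -9: sqrt(16) = 4, while v + 5 = -4 — extraneous.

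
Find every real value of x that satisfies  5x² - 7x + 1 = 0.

Discriminant: (-7)² − 4·5·1 = 29.
Quadratic formula: x = (7 ± √29) / 10.
So x = √(29)/10 + 7/10 ≈ 1.2385 or x = 7/10 - √(29)/10 ≈ 0.1615.

x = 0.1615 or x = 1.2385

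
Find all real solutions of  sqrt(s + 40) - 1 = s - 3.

Isolate the radical: sqrt(s + 40) = s - 2.
Square both sides: s + 40 = (s - 2)^2.
Expand and rearrange: s^2 - 5s - 36 = 0.
Solving gives s = 9 or s = -4.
Check each candidate in the original equation:
  s = 9: sqrt(49) = 7, while s - 2 = 7 — valid.
  s = -4: sqrt(36) = 6, while s - 2 = -6 — extraneous.

s = 9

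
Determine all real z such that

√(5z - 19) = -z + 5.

z = 4

Square both sides: 5z - 19 = (-z + 5)².
Expand and rearrange: z² - 15z + 44 = 0.
Solving gives z = 11 or z = 4.
Check each candidate in the original equation:
  z = 11: √(36) = 6, while -z + 5 = -6 — extraneous.
  z = 4: √(1) = 1, while -z + 5 = 1 — valid.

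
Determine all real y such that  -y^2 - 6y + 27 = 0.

Factor: -1(y + 9)(y - 3) = 0.
So y = -9 or y = 3.

y = -9 or y = 3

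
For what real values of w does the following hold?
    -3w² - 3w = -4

w = -1.7583 or w = 0.7583

Rearrange to standard form: -3w² - 3w + 4 = 0.
Discriminant: (-3)² − 4·(-3)·4 = 57.
Quadratic formula: w = (3 ± √57) / (-6).
So w = -√(57)/6 - 1/2 ≈ -1.7583 or w = -1/2 + √(57)/6 ≈ 0.7583.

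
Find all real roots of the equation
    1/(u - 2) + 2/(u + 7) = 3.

Multiply both sides by (u - 2)(u + 7):
(u + 7) + 2(u - 2) = 3(u - 2)(u + 7).
Expand and collect terms: 3u² + 12u - 45 = 0.
By the quadratic formula, u = (-12 ± √684) / 6, so u ≈ 2.3589 or u ≈ -6.3589.
Neither value makes a denominator zero (u ≠ 2, u ≠ -7), so both are valid.

u = -6.3589 or u = 2.3589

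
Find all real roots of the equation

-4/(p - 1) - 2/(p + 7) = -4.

p = -6.5584 or p = 2.0584

Multiply both sides by (p - 1)(p + 7):
-4(p + 7) - 2(p - 1) = -4(p - 1)(p + 7).
Expand and collect terms: -4p^2 - 18p + 54 = 0.
By the quadratic formula, p = (18 +/- sqrt(1188)) / -8, so p ~= -6.5584 or p ~= 2.0584.
Neither value makes a denominator zero (p != 1, p != -7), so both are valid.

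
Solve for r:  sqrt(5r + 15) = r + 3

r = -3 or r = 2

Square both sides: 5r + 15 = (r + 3)^2.
Expand and rearrange: r^2 + r - 6 = 0.
Solving gives r = 2 or r = -3.
Check each candidate in the original equation:
  r = 2: sqrt(25) = 5, while r + 3 = 5 — valid.
  r = -3: sqrt(0) = 0, while r + 3 = 0 — valid.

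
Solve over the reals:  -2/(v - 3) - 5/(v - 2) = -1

v = 2.6834 or v = 9.3166

Multiply both sides by (v - 3)(v - 2):
-2(v - 2) - 5(v - 3) = -(v - 3)(v - 2).
Expand and collect terms: -v² + 12v - 25 = 0.
By the quadratic formula, v = (-12 ± √44) / -2, so v ≈ 2.6834 or v ≈ 9.3166.
Neither value makes a denominator zero (v ≠ 3, v ≠ 2), so both are valid.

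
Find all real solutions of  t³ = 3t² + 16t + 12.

t = -2 or t = -1 or t = 6

Rearrange: t³ - 3t² - 16t - 12 = 0.
Possible rational roots are divisors of -12. Testing t = -2 gives 0, so (t + 2) is a factor.
Divide: t³ - 3t² - 16t - 12 = (t + 2)(t² - 5t - 6).
Factor the quadratic: t = 6 or t = -1.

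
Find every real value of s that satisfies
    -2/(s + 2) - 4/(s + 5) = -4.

s = -4.1861 or s = -1.3139

Multiply both sides by (s + 2)(s + 5):
-2(s + 5) - 4(s + 2) = -4(s + 2)(s + 5).
Expand and collect terms: -4s^2 - 22s - 22 = 0.
By the quadratic formula, s = (22 +/- sqrt(132)) / -8, so s ~= -4.1861 or s ~= -1.3139.
Neither value makes a denominator zero (s != -2, s != -5), so both are valid.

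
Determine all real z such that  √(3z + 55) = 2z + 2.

z = 3

Square both sides: 3z + 55 = (2z + 2)².
Expand and rearrange: 4z² + 5z - 51 = 0.
Solving gives z = 3 or z = -4.25.
Check each candidate in the original equation:
  z = 3: √(64) = 8, while 2z + 2 = 8 — valid.
  z = -4.25: √(42.25) = 6.5, while 2z + 2 = -6.5 — extraneous.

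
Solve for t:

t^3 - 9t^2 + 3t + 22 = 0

Possible rational roots are divisors of 22. Testing t = 2 gives 0, so (t - 2) is a factor.
Divide: t^3 - 9t^2 + 3t + 22 = (t - 2)(t^2 - 7t - 11).
Apply the quadratic formula to t^2 - 7t - 11 = 0: t = (7 +/- sqrt(93))/2, i.e. t ~= 8.3218 or t ~= -1.3218.

t = -1.3218 or t = 2 or t = 8.3218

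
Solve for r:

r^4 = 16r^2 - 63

Let u = r^2. The equation becomes u^2 - 16u + 63 = 0.
Factor: (u - 9)(u - 7) = 0, so u = 9 or u = 7.
r^2 = 9 gives r = +/-3.
r^2 = 7 gives r = +/-sqrt(7) ~= +/-2.6458.

r = -3 or r = -2.6458 or r = 2.6458 or r = 3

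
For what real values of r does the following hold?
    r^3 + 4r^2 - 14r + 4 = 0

r = -6.3166 or r = 0.3166 or r = 2

Possible rational roots are divisors of 4. Testing r = 2 gives 0, so (r - 2) is a factor.
Divide: r^3 + 4r^2 - 14r + 4 = (r - 2)(r^2 + 6r - 2).
Apply the quadratic formula to r^2 + 6r - 2 = 0: r = (-6 +/- sqrt(44))/2, i.e. r ~= 0.3166 or r ~= -6.3166.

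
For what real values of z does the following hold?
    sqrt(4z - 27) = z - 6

z = 7 or z = 9

Square both sides: 4z - 27 = (z - 6)^2.
Expand and rearrange: z^2 - 16z + 63 = 0.
Solving gives z = 9 or z = 7.
Check each candidate in the original equation:
  z = 9: sqrt(9) = 3, while z - 6 = 3 — valid.
  z = 7: sqrt(1) = 1, while z - 6 = 1 — valid.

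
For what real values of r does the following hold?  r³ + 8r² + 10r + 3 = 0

r = -6.5414 or r = -1 or r = -0.4586

Possible rational roots are divisors of 3. Testing r = -1 gives 0, so (r + 1) is a factor.
Divide: r³ + 8r² + 10r + 3 = (r + 1)(r² + 7r + 3).
Apply the quadratic formula to r² + 7r + 3 = 0: r = (-7 ± √37)/2, i.e. r ≈ -0.4586 or r ≈ -6.5414.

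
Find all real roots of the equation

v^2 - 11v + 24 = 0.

v = 3 or v = 8

Factor: (v - 8)(v - 3) = 0.
So v = 8 or v = 3.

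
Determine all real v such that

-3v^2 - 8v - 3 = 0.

v = -2.2153 or v = -0.4514

Discriminant: (-8)^2 - 4*(-3)*(-3) = 28.
Quadratic formula: v = (8 +/- sqrt(28)) / (-6).
So v = -4/3 - sqrt(7)/3 ~= -2.2153 or v = -4/3 + sqrt(7)/3 ~= -0.4514.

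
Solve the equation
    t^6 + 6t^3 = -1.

Let u = t^3. The equation becomes u^2 + 6u + 1 = 0.
By the quadratic formula, u = -3 + 2*sqrt(2) or u = -3 - 2*sqrt(2).
t^3 = -3 + 2*sqrt(2) gives t = -(3 - 2*sqrt(2))^(1/3) ~= -0.5557.
t^3 = -3 - 2*sqrt(2) gives t = -(2*sqrt(2) + 3)^(1/3) ~= -1.7996.

t = -1.7996 or t = -0.5557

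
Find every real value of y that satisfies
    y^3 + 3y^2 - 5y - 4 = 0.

y = -4 or y = -0.618 or y = 1.618

Possible rational roots are divisors of -4. Testing y = -4 gives 0, so (y + 4) is a factor.
Divide: y^3 + 3y^2 - 5y - 4 = (y + 4)(y^2 - y - 1).
Apply the quadratic formula to y^2 - y - 1 = 0: y = (1 +/- sqrt(5))/2, i.e. y ~= 1.618 or y ~= -0.618.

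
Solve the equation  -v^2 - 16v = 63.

Bring every term to one side: -v^2 - 16v - 63 = 0.
Factor: -1(v + 7)(v + 9) = 0.
So v = -7 or v = -9.

v = -9 or v = -7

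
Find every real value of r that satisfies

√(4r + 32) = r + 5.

Square both sides: 4r + 32 = (r + 5)².
Expand and rearrange: r² + 6r - 7 = 0.
Solving gives r = 1 or r = -7.
Check each candidate in the original equation:
  r = 1: √(36) = 6, while r + 5 = 6 — valid.
  r = -7: √(4) = 2, while r + 5 = -2 — extraneous.

r = 1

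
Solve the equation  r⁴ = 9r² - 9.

r = -2.8025 or r = -1.0705 or r = 1.0705 or r = 2.8025

Let u = r². The equation becomes u² - 9u + 9 = 0.
By the quadratic formula, u = 3·√(5)/2 + 9/2 or u = 9/2 - 3·√(5)/2.
r² = 3·√(5)/2 + 9/2 gives r = ±√(3·√(5)/2 + 9/2) ≈ ±2.8025.
r² = 9/2 - 3·√(5)/2 gives r = ±√(9/2 - 3·√(5)/2) ≈ ±1.0705.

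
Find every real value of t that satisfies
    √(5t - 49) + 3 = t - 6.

t = 10 or t = 13

Isolate the radical: √(5t - 49) = t - 9.
Square both sides: 5t - 49 = (t - 9)².
Expand and rearrange: t² - 23t + 130 = 0.
Solving gives t = 13 or t = 10.
Check each candidate in the original equation:
  t = 13: √(16) = 4, while t - 9 = 4 — valid.
  t = 10: √(1) = 1, while t - 9 = 1 — valid.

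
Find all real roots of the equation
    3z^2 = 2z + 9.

Rearrange to standard form: 3z^2 - 2z - 9 = 0.
Discriminant: (-2)^2 - 4*3*(-9) = 112.
Quadratic formula: z = (2 +/- sqrt(112)) / 6.
So z = 1/3 + 2*sqrt(7)/3 ~= 2.0972 or z = 1/3 - 2*sqrt(7)/3 ~= -1.4305.

z = -1.4305 or z = 2.0972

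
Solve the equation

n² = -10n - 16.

n = -8 or n = -2

Bring every term to one side: n² + 10n + 16 = 0.
Factor: (n + 8)(n + 2) = 0.
So n = -8 or n = -2.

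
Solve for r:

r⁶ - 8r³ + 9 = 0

Let u = r³. The equation becomes u² - 8u + 9 = 0.
By the quadratic formula, u = √(7) + 4 or u = 4 - √(7).
r³ = √(7) + 4 gives r = ∛(√(7) + 4) ≈ 1.8801.
r³ = 4 - √(7) gives r = ∛(4 - √(7)) ≈ 1.1064.

r = 1.1064 or r = 1.8801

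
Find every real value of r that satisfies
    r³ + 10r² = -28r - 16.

r = -5.2361 or r = -4 or r = -0.7639

Rearrange: r³ + 10r² + 28r + 16 = 0.
Possible rational roots are divisors of 16. Testing r = -4 gives 0, so (r + 4) is a factor.
Divide: r³ + 10r² + 28r + 16 = (r + 4)(r² + 6r + 4).
Apply the quadratic formula to r² + 6r + 4 = 0: r = (-6 ± √20)/2, i.e. r ≈ -0.7639 or r ≈ -5.2361.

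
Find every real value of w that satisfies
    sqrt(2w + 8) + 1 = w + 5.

Isolate the radical: sqrt(2w + 8) = w + 4.
Square both sides: 2w + 8 = (w + 4)^2.
Expand and rearrange: w^2 + 6w + 8 = 0.
Solving gives w = -2 or w = -4.
Check each candidate in the original equation:
  w = -2: sqrt(4) = 2, while w + 4 = 2 — valid.
  w = -4: sqrt(0) = 0, while w + 4 = 0 — valid.

w = -4 or w = -2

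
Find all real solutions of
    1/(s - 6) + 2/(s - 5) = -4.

s = 4.4069 or s = 5.8431

Multiply both sides by (s - 6)(s - 5):
(s - 5) + 2(s - 6) = -4(s - 6)(s - 5).
Expand and collect terms: -4s² + 41s - 103 = 0.
By the quadratic formula, s = (-41 ± √33) / -8, so s ≈ 4.4069 or s ≈ 5.8431.
Neither value makes a denominator zero (s ≠ 6, s ≠ 5), so both are valid.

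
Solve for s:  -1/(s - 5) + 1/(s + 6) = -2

Multiply both sides by (s - 5)(s + 6):
-(s + 6) + (s - 5) = -2(s - 5)(s + 6).
Expand and collect terms: -2s^2 - 2s + 71 = 0.
By the quadratic formula, s = (2 +/- sqrt(572)) / -4, so s ~= -6.4791 or s ~= 5.4791.
Neither value makes a denominator zero (s != 5, s != -6), so both are valid.

s = -6.4791 or s = 5.4791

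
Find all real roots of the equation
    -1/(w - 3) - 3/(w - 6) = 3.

Multiply both sides by (w - 3)(w - 6):
-(w - 6) - 3(w - 3) = 3(w - 3)(w - 6).
Expand and collect terms: 3w^2 - 23w + 39 = 0.
By the quadratic formula, w = (23 +/- sqrt(61)) / 6, so w ~= 5.135 or w ~= 2.5316.
Neither value makes a denominator zero (w != 3, w != 6), so both are valid.

w = 2.5316 or w = 5.135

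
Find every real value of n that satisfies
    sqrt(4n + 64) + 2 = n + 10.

n = 0

Isolate the radical: sqrt(4n + 64) = n + 8.
Square both sides: 4n + 64 = (n + 8)^2.
Expand and rearrange: n^2 + 12n = 0.
Solving gives n = 0 or n = -12.
Check each candidate in the original equation:
  n = 0: sqrt(64) = 8, while n + 8 = 8 — valid.
  n = -12: sqrt(16) = 4, while n + 8 = -4 — extraneous.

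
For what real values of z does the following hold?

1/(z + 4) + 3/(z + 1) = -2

Multiply both sides by (z + 4)(z + 1):
(z + 1) + 3(z + 4) = -2(z + 4)(z + 1).
Expand and collect terms: -2z² - 14z - 21 = 0.
By the quadratic formula, z = (14 ± √28) / -4, so z ≈ -4.8229 or z ≈ -2.1771.
Neither value makes a denominator zero (z ≠ -4, z ≠ -1), so both are valid.

z = -4.8229 or z = -2.1771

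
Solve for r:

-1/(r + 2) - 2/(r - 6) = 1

Multiply both sides by (r + 2)(r - 6):
-(r - 6) - 2(r + 2) = (r + 2)(r - 6).
Expand and collect terms: r² - r - 14 = 0.
By the quadratic formula, r = (1 ± √57) / 2, so r ≈ 4.2749 or r ≈ -3.2749.
Neither value makes a denominator zero (r ≠ -2, r ≠ 6), so both are valid.

r = -3.2749 or r = 4.2749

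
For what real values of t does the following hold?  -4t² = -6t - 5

t = -0.5963 or t = 2.0963

Rearrange to standard form: -4t² + 6t + 5 = 0.
Discriminant: (6)² − 4·(-4)·5 = 116.
Quadratic formula: t = (-6 ± √116) / (-8).
So t = 3/4 - √(29)/4 ≈ -0.5963 or t = 3/4 + √(29)/4 ≈ 2.0963.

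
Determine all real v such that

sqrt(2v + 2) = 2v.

Square both sides: 2v + 2 = (2v)^2.
Expand and rearrange: 4v^2 - 2v - 2 = 0.
Solving gives v = 1 or v = -0.5.
Check each candidate in the original equation:
  v = 1: sqrt(4) = 2, while 2v = 2 — valid.
  v = -0.5: sqrt(1) = 1, while 2v = -1 — extraneous.

v = 1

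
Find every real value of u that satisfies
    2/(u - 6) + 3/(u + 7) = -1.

u = -10.4162 or u = 4.4162

Multiply both sides by (u - 6)(u + 7):
2(u + 7) + 3(u - 6) = -(u - 6)(u + 7).
Expand and collect terms: -u² - 6u + 46 = 0.
By the quadratic formula, u = (6 ± √220) / -2, so u ≈ -10.4162 or u ≈ 4.4162.
Neither value makes a denominator zero (u ≠ 6, u ≠ -7), so both are valid.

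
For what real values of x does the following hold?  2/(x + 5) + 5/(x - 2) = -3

x = -5.8465 or x = 0.5131

Multiply both sides by (x + 5)(x - 2):
2(x - 2) + 5(x + 5) = -3(x + 5)(x - 2).
Expand and collect terms: -3x² - 16x + 9 = 0.
By the quadratic formula, x = (16 ± √364) / -6, so x ≈ -5.8465 or x ≈ 0.5131.
Neither value makes a denominator zero (x ≠ -5, x ≠ 2), so both are valid.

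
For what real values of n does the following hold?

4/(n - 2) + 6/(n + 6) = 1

n = -2.7446 or n = 8.7446

Multiply both sides by (n - 2)(n + 6):
4(n + 6) + 6(n - 2) = (n - 2)(n + 6).
Expand and collect terms: n² - 6n - 24 = 0.
By the quadratic formula, n = (6 ± √132) / 2, so n ≈ 8.7446 or n ≈ -2.7446.
Neither value makes a denominator zero (n ≠ 2, n ≠ -6), so both are valid.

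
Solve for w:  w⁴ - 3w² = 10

Let u = w². The equation becomes u² - 3u - 10 = 0.
Factor: (u + 2)(u - 5) = 0, so u = -2 or u = 5.
w² = -2 < 0 has no real solution.
w² = 5 gives w = ±√(5) ≈ ±2.2361.

w = -2.2361 or w = 2.2361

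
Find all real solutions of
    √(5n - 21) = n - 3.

Square both sides: 5n - 21 = (n - 3)².
Expand and rearrange: n² - 11n + 30 = 0.
Solving gives n = 6 or n = 5.
Check each candidate in the original equation:
  n = 6: √(9) = 3, while n - 3 = 3 — valid.
  n = 5: √(4) = 2, while n - 3 = 2 — valid.

n = 5 or n = 6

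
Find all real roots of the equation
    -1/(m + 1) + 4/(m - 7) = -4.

m = -0.7128 or m = 5.9628

Multiply both sides by (m + 1)(m - 7):
-(m - 7) + 4(m + 1) = -4(m + 1)(m - 7).
Expand and collect terms: -4m^2 + 21m + 17 = 0.
By the quadratic formula, m = (-21 +/- sqrt(713)) / -8, so m ~= -0.7128 or m ~= 5.9628.
Neither value makes a denominator zero (m != -1, m != 7), so both are valid.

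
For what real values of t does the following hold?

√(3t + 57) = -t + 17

t = 8

Square both sides: 3t + 57 = (-t + 17)².
Expand and rearrange: t² - 37t + 232 = 0.
Solving gives t = 29 or t = 8.
Check each candidate in the original equation:
  t = 29: √(144) = 12, while -t + 17 = -12 — extraneous.
  t = 8: √(81) = 9, while -t + 17 = 9 — valid.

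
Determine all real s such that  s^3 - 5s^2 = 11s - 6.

s = -2 or s = 0.4586 or s = 6.5414

Rearrange: s^3 - 5s^2 - 11s + 6 = 0.
Possible rational roots are divisors of 6. Testing s = -2 gives 0, so (s + 2) is a factor.
Divide: s^3 - 5s^2 - 11s + 6 = (s + 2)(s^2 - 7s + 3).
Apply the quadratic formula to s^2 - 7s + 3 = 0: s = (7 +/- sqrt(37))/2, i.e. s ~= 6.5414 or s ~= 0.4586.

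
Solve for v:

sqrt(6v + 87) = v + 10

Square both sides: 6v + 87 = (v + 10)^2.
Expand and rearrange: v^2 + 14v + 13 = 0.
Solving gives v = -1 or v = -13.
Check each candidate in the original equation:
  v = -1: sqrt(81) = 9, while v + 10 = 9 — valid.
  v = -13: sqrt(9) = 3, while v + 10 = -3 — extraneous.

v = -1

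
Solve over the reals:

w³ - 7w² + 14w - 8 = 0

Possible rational roots are divisors of -8. Testing w = 1 gives 0, so (w - 1) is a factor.
Divide: w³ - 7w² + 14w - 8 = (w - 1)(w² - 6w + 8).
Factor the quadratic: w = 4 or w = 2.

w = 1 or w = 2 or w = 4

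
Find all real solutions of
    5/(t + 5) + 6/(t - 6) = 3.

Multiply both sides by (t + 5)(t - 6):
5(t - 6) + 6(t + 5) = 3(t + 5)(t - 6).
Expand and collect terms: 3t² - 14t - 90 = 0.
By the quadratic formula, t = (14 ± √1276) / 6, so t ≈ 8.2869 or t ≈ -3.6202.
Neither value makes a denominator zero (t ≠ -5, t ≠ 6), so both are valid.

t = -3.6202 or t = 8.2869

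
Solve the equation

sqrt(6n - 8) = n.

n = 2 or n = 4

Square both sides: 6n - 8 = (n)^2.
Expand and rearrange: n^2 - 6n + 8 = 0.
Solving gives n = 4 or n = 2.
Check each candidate in the original equation:
  n = 4: sqrt(16) = 4, while n = 4 — valid.
  n = 2: sqrt(4) = 2, while n = 2 — valid.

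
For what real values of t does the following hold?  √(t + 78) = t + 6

t = 3

Square both sides: t + 78 = (t + 6)².
Expand and rearrange: t² + 11t - 42 = 0.
Solving gives t = 3 or t = -14.
Check each candidate in the original equation:
  t = 3: √(81) = 9, while t + 6 = 9 — valid.
  t = -14: √(64) = 8, while t + 6 = -8 — extraneous.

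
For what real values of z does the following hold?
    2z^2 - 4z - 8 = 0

Discriminant: (-4)^2 - 4*2*(-8) = 80.
Quadratic formula: z = (4 +/- sqrt(80)) / 4.
So z = 1 + sqrt(5) ~= 3.2361 or z = 1 - sqrt(5) ~= -1.2361.

z = -1.2361 or z = 3.2361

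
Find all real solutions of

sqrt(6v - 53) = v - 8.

Square both sides: 6v - 53 = (v - 8)^2.
Expand and rearrange: v^2 - 22v + 117 = 0.
Solving gives v = 13 or v = 9.
Check each candidate in the original equation:
  v = 13: sqrt(25) = 5, while v - 8 = 5 — valid.
  v = 9: sqrt(1) = 1, while v - 8 = 1 — valid.

v = 9 or v = 13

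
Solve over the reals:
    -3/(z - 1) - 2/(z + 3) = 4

Multiply both sides by (z - 1)(z + 3):
-3(z + 3) - 2(z - 1) = 4(z - 1)(z + 3).
Expand and collect terms: 4z^2 + 13z - 5 = 0.
By the quadratic formula, z = (-13 +/- sqrt(249)) / 8, so z ~= 0.3475 or z ~= -3.5975.
Neither value makes a denominator zero (z != 1, z != -3), so both are valid.

z = -3.5975 or z = 0.3475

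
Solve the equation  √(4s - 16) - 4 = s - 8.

s = 4 or s = 8

Isolate the radical: √(4s - 16) = s - 4.
Square both sides: 4s - 16 = (s - 4)².
Expand and rearrange: s² - 12s + 32 = 0.
Solving gives s = 8 or s = 4.
Check each candidate in the original equation:
  s = 8: √(16) = 4, while s - 4 = 4 — valid.
  s = 4: √(0) = 0, while s - 4 = 0 — valid.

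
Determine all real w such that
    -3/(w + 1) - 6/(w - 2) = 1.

Multiply both sides by (w + 1)(w - 2):
-3(w - 2) - 6(w + 1) = (w + 1)(w - 2).
Expand and collect terms: w^2 + 8w - 2 = 0.
By the quadratic formula, w = (-8 +/- sqrt(72)) / 2, so w ~= 0.2426 or w ~= -8.2426.
Neither value makes a denominator zero (w != -1, w != 2), so both are valid.

w = -8.2426 or w = 0.2426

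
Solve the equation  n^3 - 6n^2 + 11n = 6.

Rearrange: n^3 - 6n^2 + 11n - 6 = 0.
Possible rational roots are divisors of -6. Testing n = 3 gives 0, so (n - 3) is a factor.
Divide: n^3 - 6n^2 + 11n - 6 = (n - 3)(n^2 - 3n + 2).
Factor the quadratic: n = 2 or n = 1.

n = 1 or n = 2 or n = 3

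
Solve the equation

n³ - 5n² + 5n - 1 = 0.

Possible rational roots are divisors of -1. Testing n = 1 gives 0, so (n - 1) is a factor.
Divide: n³ - 5n² + 5n - 1 = (n - 1)(n² - 4n + 1).
Apply the quadratic formula to n² - 4n + 1 = 0: n = (4 ± √12)/2, i.e. n ≈ 3.7321 or n ≈ 0.2679.

n = 0.2679 or n = 1 or n = 3.7321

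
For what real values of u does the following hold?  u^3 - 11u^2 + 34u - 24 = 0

u = 1 or u = 4 or u = 6

Possible rational roots are divisors of -24. Testing u = 4 gives 0, so (u - 4) is a factor.
Divide: u^3 - 11u^2 + 34u - 24 = (u - 4)(u^2 - 7u + 6).
Factor the quadratic: u = 6 or u = 1.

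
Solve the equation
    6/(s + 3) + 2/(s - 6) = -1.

Multiply both sides by (s + 3)(s - 6):
6(s - 6) + 2(s + 3) = -(s + 3)(s - 6).
Expand and collect terms: -s² - 5s + 48 = 0.
By the quadratic formula, s = (5 ± √217) / -2, so s ≈ -9.8655 or s ≈ 4.8655.
Neither value makes a denominator zero (s ≠ -3, s ≠ 6), so both are valid.

s = -9.8655 or s = 4.8655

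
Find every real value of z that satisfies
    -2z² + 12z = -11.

Rearrange to standard form: -2z² + 12z + 11 = 0.
Discriminant: (12)² − 4·(-2)·11 = 232.
Quadratic formula: z = (-12 ± √232) / (-4).
So z = 3 - √(58)/2 ≈ -0.8079 or z = 3 + √(58)/2 ≈ 6.8079.

z = -0.8079 or z = 6.8079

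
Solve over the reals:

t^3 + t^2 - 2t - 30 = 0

Possible rational roots are divisors of -30. Testing t = 3 gives 0, so (t - 3) is a factor.
Divide: t^3 + t^2 - 2t - 30 = (t - 3)(t^2 + 4t + 10).
The quadratic t^2 + 4t + 10 has discriminant -24 < 0, so no further real roots.

t = 3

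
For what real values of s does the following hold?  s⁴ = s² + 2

Let u = s². The equation becomes u² - u - 2 = 0.
Factor: (u + 1)(u - 2) = 0, so u = -1 or u = 2.
s² = -1 < 0 has no real solution.
s² = 2 gives s = ±√(2) ≈ ±1.4142.

s = -1.4142 or s = 1.4142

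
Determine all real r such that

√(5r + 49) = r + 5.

Square both sides: 5r + 49 = (r + 5)².
Expand and rearrange: r² + 5r - 24 = 0.
Solving gives r = 3 or r = -8.
Check each candidate in the original equation:
  r = 3: √(64) = 8, while r + 5 = 8 — valid.
  r = -8: √(9) = 3, while r + 5 = -3 — extraneous.

r = 3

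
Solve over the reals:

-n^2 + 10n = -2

Rearrange to standard form: -n^2 + 10n + 2 = 0.
Discriminant: (10)^2 - 4*(-1)*2 = 108.
Quadratic formula: n = (-10 +/- sqrt(108)) / (-2).
So n = 5 - 3*sqrt(3) ~= -0.1962 or n = 5 + 3*sqrt(3) ~= 10.1962.

n = -0.1962 or n = 10.1962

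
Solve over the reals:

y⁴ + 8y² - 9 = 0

y = -1 or y = 1

Let u = y². The equation becomes u² + 8u - 9 = 0.
Factor: (u - 1)(u + 9) = 0, so u = 1 or u = -9.
y² = 1 gives y = ±1.
y² = -9 < 0 has no real solution.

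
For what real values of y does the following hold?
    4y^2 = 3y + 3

Rearrange to standard form: 4y^2 - 3y - 3 = 0.
Discriminant: (-3)^2 - 4*4*(-3) = 57.
Quadratic formula: y = (3 +/- sqrt(57)) / 8.
So y = 3/8 + sqrt(57)/8 ~= 1.3187 or y = 3/8 - sqrt(57)/8 ~= -0.5687.

y = -0.5687 or y = 1.3187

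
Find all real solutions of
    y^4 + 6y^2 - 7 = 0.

y = -1 or y = 1

Let u = y^2. The equation becomes u^2 + 6u - 7 = 0.
Factor: (u - 1)(u + 7) = 0, so u = 1 or u = -7.
y^2 = 1 gives y = +/-1.
y^2 = -7 < 0 has no real solution.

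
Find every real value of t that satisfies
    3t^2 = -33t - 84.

t = -7 or t = -4

Bring every term to one side: 3t^2 + 33t + 84 = 0.
Factor: 3(t + 4)(t + 7) = 0.
So t = -4 or t = -7.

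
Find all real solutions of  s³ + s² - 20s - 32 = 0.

s = -4 or s = -1.7016 or s = 4.7016

Possible rational roots are divisors of -32. Testing s = -4 gives 0, so (s + 4) is a factor.
Divide: s³ + s² - 20s - 32 = (s + 4)(s² - 3s - 8).
Apply the quadratic formula to s² - 3s - 8 = 0: s = (3 ± √41)/2, i.e. s ≈ 4.7016 or s ≈ -1.7016.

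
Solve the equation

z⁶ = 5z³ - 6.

z = 1.2599 or z = 1.4422

Let u = z³. The equation becomes u² - 5u + 6 = 0.
Factor: (u - 3)(u - 2) = 0, so u = 3 or u = 2.
z³ = 3 gives z = ∛(3) ≈ 1.4422.
z³ = 2 gives z = ∛(2) ≈ 1.2599.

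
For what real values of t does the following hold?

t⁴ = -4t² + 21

Let u = t². The equation becomes u² + 4u - 21 = 0.
Factor: (u - 3)(u + 7) = 0, so u = 3 or u = -7.
t² = 3 gives t = ±√(3) ≈ ±1.7321.
t² = -7 < 0 has no real solution.

t = -1.7321 or t = 1.7321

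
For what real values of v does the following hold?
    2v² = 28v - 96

Bring every term to one side: 2v² - 28v + 96 = 0.
Factor: 2(v - 8)(v - 6) = 0.
So v = 8 or v = 6.

v = 6 or v = 8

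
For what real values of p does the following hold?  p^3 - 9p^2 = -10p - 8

p = -0.5311 or p = 2 or p = 7.5311

Rearrange: p^3 - 9p^2 + 10p + 8 = 0.
Possible rational roots are divisors of 8. Testing p = 2 gives 0, so (p - 2) is a factor.
Divide: p^3 - 9p^2 + 10p + 8 = (p - 2)(p^2 - 7p - 4).
Apply the quadratic formula to p^2 - 7p - 4 = 0: p = (7 +/- sqrt(65))/2, i.e. p ~= 7.5311 or p ~= -0.5311.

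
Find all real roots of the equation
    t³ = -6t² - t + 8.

t = -5.5616 or t = -1.4384 or t = 1

Rearrange: t³ + 6t² + t - 8 = 0.
Possible rational roots are divisors of -8. Testing t = 1 gives 0, so (t - 1) is a factor.
Divide: t³ + 6t² + t - 8 = (t - 1)(t² + 7t + 8).
Apply the quadratic formula to t² + 7t + 8 = 0: t = (-7 ± √17)/2, i.e. t ≈ -1.4384 or t ≈ -5.5616.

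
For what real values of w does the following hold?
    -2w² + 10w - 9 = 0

Discriminant: (10)² − 4·(-2)·(-9) = 28.
Quadratic formula: w = (-10 ± √28) / (-4).
So w = 5/2 - √(7)/2 ≈ 1.1771 or w = √(7)/2 + 5/2 ≈ 3.8229.

w = 1.1771 or w = 3.8229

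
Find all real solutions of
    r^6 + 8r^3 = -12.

Let u = r^3. The equation becomes u^2 + 8u + 12 = 0.
Factor: (u + 6)(u + 2) = 0, so u = -6 or u = -2.
r^3 = -6 gives r = -(6)^(1/3) ~= -1.8171.
r^3 = -2 gives r = -(2)^(1/3) ~= -1.2599.

r = -1.8171 or r = -1.2599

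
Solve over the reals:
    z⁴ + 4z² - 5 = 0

z = -1 or z = 1

Let u = z². The equation becomes u² + 4u - 5 = 0.
Factor: (u - 1)(u + 5) = 0, so u = 1 or u = -5.
z² = 1 gives z = ±1.
z² = -5 < 0 has no real solution.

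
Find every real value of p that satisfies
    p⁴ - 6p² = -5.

Let u = p². The equation becomes u² - 6u + 5 = 0.
Factor: (u - 1)(u - 5) = 0, so u = 1 or u = 5.
p² = 1 gives p = ±1.
p² = 5 gives p = ±√(5) ≈ ±2.2361.

p = -2.2361 or p = -1 or p = 1 or p = 2.2361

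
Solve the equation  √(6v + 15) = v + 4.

Square both sides: 6v + 15 = (v + 4)².
Expand and rearrange: v² + 2v + 1 = 0.
This gives the repeated root v = -1.
Check in the original equation:
  v = -1: √(9) = 3, while v + 4 = 3 — valid.

v = -1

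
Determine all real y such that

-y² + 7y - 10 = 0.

y = 2 or y = 5

Factor: -1(y - 5)(y - 2) = 0.
So y = 5 or y = 2.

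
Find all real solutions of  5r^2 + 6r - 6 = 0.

r = -1.849 or r = 0.649

Discriminant: (6)^2 - 4*5*(-6) = 156.
Quadratic formula: r = (-6 +/- sqrt(156)) / 10.
So r = -3/5 + sqrt(39)/5 ~= 0.649 or r = -sqrt(39)/5 - 3/5 ~= -1.849.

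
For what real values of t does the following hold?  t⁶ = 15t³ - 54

t = 1.8171 or t = 2.0801

Let u = t³. The equation becomes u² - 15u + 54 = 0.
Factor: (u - 6)(u - 9) = 0, so u = 6 or u = 9.
t³ = 6 gives t = ∛(6) ≈ 1.8171.
t³ = 9 gives t = ∛(9) ≈ 2.0801.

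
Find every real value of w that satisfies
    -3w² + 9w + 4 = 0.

w = -0.393 or w = 3.393

Discriminant: (9)² − 4·(-3)·4 = 129.
Quadratic formula: w = (-9 ± √129) / (-6).
So w = 3/2 - √(129)/6 ≈ -0.393 or w = 3/2 + √(129)/6 ≈ 3.393.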